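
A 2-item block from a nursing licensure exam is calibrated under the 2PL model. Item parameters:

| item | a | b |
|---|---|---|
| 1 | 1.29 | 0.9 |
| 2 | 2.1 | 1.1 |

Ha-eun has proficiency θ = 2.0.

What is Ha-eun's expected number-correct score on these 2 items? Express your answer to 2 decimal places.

1.67

P(θ) = 1 / (1 + exp(−a(θ − b)))
P_1 = 1/(1+e^{-1.4190}) = 0.8052
P_2 = 1/(1+e^{-1.8900}) = 0.8688
E[score] = 0.8052 + 0.8688 = 1.6739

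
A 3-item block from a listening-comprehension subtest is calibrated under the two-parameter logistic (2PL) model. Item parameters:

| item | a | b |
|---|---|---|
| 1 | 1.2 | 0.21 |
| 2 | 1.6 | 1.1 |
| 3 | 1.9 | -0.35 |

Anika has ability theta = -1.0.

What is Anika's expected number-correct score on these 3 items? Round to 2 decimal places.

P(theta) = 1 / (1 + exp(−a(theta − b)))
P_1 = 1/(1+e^{1.4520}) = 0.1897
P_2 = 1/(1+e^{3.3600}) = 0.0336
P_3 = 1/(1+e^{1.2350}) = 0.2253
E[score] = 0.1897 + 0.0336 + 0.2253 = 0.4486

0.45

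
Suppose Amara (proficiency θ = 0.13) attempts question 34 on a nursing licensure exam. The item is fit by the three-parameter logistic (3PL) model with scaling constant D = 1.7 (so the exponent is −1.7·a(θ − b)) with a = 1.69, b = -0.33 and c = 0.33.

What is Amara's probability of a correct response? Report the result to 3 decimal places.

0.859

P(θ) = c + (1 − c) · 1 / (1 + exp(−D·a(θ − b)))
Exponent: 1.7 × 1.69 × (0.13 − (-0.33)) = 1.3216
1/(1 + e^{-1.3216}) = 0.7894
P = 0.33 + 0.67 × 0.7894 = 0.8589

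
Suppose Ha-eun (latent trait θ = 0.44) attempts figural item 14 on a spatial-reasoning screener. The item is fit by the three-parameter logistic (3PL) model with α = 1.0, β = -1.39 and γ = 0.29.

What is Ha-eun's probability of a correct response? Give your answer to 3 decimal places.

P(θ) = γ + (1 − γ) · 1 / (1 + exp(−α(θ − β)))
Exponent: 1.0 × (0.44 − (-1.39)) = 1.8300
1/(1 + e^{-1.8300}) = 0.8618
P = 0.29 + 0.71 × 0.8618 = 0.9019

0.902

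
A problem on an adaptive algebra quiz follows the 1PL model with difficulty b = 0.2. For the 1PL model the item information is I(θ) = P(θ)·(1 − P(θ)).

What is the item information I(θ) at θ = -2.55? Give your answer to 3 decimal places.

P = 1/(1+e^{2.7500}) = 0.0601
P(1−P) = 0.0601 × 0.9399 = 0.0565
I = P(1−P) = 0.05648

0.056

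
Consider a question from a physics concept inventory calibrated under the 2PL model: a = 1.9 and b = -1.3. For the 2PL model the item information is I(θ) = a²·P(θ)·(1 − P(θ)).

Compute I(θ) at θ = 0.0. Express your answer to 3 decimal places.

0.260

P = 1/(1+e^{-2.4700}) = 0.9220
P(1−P) = 0.9220 × 0.0780 = 0.0719
I = a² × P(1−P) = 1.9² × 0.0719 = 0.25958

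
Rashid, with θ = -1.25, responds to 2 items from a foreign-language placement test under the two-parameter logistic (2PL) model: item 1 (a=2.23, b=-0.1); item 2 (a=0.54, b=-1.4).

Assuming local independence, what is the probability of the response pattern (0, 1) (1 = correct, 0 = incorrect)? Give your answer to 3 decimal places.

P(θ) = 1 / (1 + exp(−a(θ − b)))
P_1 = 1/(1+e^{2.5645}) = 0.0715
P_2 = 1/(1+e^{-0.0810}) = 0.5202
L = (1−P_1) × P_2 = 0.9285 × 0.5202 = 0.48306

0.483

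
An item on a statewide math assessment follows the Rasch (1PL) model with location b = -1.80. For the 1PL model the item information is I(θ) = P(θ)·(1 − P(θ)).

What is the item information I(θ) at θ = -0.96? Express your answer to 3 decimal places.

0.211

P = 1/(1+e^{-0.8400}) = 0.6985
P(1−P) = 0.6985 × 0.3015 = 0.2106
I = P(1−P) = 0.21061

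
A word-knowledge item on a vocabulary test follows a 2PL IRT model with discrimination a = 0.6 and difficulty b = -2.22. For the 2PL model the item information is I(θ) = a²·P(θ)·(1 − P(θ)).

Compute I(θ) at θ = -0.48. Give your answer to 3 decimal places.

P = 1/(1+e^{-1.0440}) = 0.7396
P(1−P) = 0.7396 × 0.2604 = 0.1926
I = a² × P(1−P) = 0.6² × 0.1926 = 0.06933

0.069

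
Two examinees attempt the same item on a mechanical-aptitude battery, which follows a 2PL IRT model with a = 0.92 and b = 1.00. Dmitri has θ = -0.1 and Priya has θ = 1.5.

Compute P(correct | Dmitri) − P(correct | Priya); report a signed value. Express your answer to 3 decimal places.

P(θ) = 1 / (1 + exp(−a(θ − b)))
P(Dmitri) = 0.2666  [exponent -1.0120]
P(Priya) = 0.6130  [exponent 0.4600]
Difference = 0.2666 − 0.6130 = -0.3464

-0.346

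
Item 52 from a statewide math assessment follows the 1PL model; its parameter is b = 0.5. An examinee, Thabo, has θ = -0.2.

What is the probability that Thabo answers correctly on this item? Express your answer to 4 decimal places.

0.3318

P(θ) = 1 / (1 + exp(−(θ − b)))
Exponent: (-0.2 − 0.5) = -0.7000
1/(1 + e^{0.7000}) = 0.3318
P = 0.3318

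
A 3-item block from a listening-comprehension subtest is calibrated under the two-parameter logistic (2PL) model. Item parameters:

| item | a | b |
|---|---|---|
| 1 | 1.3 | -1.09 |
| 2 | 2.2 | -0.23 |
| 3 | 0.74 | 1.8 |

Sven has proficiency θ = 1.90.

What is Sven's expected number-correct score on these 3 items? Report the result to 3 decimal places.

2.489

P(θ) = 1 / (1 + exp(−a(θ − b)))
P_1 = 1/(1+e^{-3.8870}) = 0.9799
P_2 = 1/(1+e^{-4.6860}) = 0.9909
P_3 = 1/(1+e^{-0.0740}) = 0.5185
E[score] = 0.9799 + 0.9909 + 0.5185 = 2.4893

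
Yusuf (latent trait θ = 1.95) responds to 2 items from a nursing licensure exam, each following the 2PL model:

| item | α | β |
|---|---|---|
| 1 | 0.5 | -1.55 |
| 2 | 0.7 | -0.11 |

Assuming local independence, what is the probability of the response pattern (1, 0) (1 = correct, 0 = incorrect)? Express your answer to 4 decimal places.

P(θ) = 1 / (1 + exp(−α(θ − β)))
P_1 = 1/(1+e^{-1.7500}) = 0.8520
P_2 = 1/(1+e^{-1.4420}) = 0.8088
L = P_1 × (1−P_2) = 0.8520 × 0.1912 = 0.16292

0.1629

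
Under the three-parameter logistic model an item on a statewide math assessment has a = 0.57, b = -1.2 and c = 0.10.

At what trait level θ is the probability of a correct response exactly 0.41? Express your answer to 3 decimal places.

P(θ) = c + (1 − c) · 1 / (1 + exp(−a(θ − b)))
Remove guessing floor: (0.41 − 0.10)/(1 − 0.10) = 0.3444
logit = ln(0.3444/0.6556) = -0.6436
θ = b + logit/(a) = -1.2 + (-0.6436)/0.5700 = -2.3290

-2.329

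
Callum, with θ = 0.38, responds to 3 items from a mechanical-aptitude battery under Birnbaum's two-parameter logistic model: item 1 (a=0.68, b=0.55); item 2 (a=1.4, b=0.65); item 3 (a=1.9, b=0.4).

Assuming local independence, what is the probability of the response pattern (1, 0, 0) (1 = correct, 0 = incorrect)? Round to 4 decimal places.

0.1424

P(θ) = 1 / (1 + exp(−a(θ − b)))
P_1 = 1/(1+e^{0.1156}) = 0.4711
P_2 = 1/(1+e^{0.3780}) = 0.4066
P_3 = 1/(1+e^{0.0380}) = 0.4905
L = P_1 × (1−P_2) × (1−P_3) = 0.4711 × 0.5934 × 0.5095 = 0.14244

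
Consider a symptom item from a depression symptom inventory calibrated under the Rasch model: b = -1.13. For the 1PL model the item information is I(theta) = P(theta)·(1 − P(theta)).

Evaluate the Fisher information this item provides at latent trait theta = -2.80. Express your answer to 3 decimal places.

P = 1/(1+e^{1.6700}) = 0.1584
P(1−P) = 0.1584 × 0.8416 = 0.1333
I = P(1−P) = 0.13333

0.133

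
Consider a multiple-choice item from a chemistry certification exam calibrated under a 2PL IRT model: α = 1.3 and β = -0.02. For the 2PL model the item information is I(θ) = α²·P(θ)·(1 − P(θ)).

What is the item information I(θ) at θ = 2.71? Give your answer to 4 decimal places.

0.0459

P = 1/(1+e^{-3.5490}) = 0.9721
P(1−P) = 0.9721 × 0.0279 = 0.0272
I = α² × P(1−P) = 1.3² × 0.0272 = 0.04591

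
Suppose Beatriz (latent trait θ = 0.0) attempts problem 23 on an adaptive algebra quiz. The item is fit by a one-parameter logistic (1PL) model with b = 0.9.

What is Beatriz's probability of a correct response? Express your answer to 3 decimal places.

0.289

P(θ) = 1 / (1 + exp(−(θ − b)))
Exponent: (0.0 − 0.9) = -0.9000
1/(1 + e^{0.9000}) = 0.2891
P = 0.2891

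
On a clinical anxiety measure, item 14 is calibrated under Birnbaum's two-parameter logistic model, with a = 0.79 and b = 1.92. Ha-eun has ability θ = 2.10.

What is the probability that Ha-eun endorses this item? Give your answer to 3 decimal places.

P(θ) = 1 / (1 + exp(−a(θ − b)))
Exponent: 0.79 × (2.10 − 1.92) = 0.1422
1/(1 + e^{-0.1422}) = 0.5355

0.535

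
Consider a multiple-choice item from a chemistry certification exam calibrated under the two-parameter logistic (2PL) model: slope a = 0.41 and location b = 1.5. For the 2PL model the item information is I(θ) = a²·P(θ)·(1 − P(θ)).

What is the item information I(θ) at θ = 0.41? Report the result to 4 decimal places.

0.0400

P = 1/(1+e^{0.4469}) = 0.3901
P(1−P) = 0.3901 × 0.6099 = 0.2379
I = a² × P(1−P) = 0.41² × 0.2379 = 0.03999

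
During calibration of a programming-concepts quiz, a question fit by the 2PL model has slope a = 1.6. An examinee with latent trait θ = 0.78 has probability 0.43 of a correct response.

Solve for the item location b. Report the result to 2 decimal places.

P(θ) = 1 / (1 + exp(−a(θ − b)))
logit(0.43) = ln(0.43/0.57) = -0.2819
b = θ − logit/(a) = 0.78 − (-0.2819)/1.6000 = 0.9562

0.96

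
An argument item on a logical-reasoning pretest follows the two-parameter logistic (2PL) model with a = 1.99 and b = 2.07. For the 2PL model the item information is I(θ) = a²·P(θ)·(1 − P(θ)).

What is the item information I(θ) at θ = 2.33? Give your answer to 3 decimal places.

0.927

P = 1/(1+e^{-0.5174}) = 0.6265
P(1−P) = 0.6265 × 0.3735 = 0.2340
I = a² × P(1−P) = 1.99² × 0.2340 = 0.92661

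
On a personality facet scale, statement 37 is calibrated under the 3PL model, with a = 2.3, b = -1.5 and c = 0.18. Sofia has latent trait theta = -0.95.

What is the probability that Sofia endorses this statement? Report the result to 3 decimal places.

0.820

P(theta) = c + (1 − c) · 1 / (1 + exp(−a(theta − b)))
Exponent: 2.3 × (-0.95 − (-1.5)) = 1.2650
1/(1 + e^{-1.2650}) = 0.7799
P = 0.18 + 0.82 × 0.7799 = 0.8195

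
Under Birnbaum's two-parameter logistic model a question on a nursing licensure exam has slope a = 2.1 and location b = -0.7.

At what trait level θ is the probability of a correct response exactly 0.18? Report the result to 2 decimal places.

P(θ) = 1 / (1 + exp(−a(θ − b)))
logit = ln(0.1800/0.8200) = -1.5163
θ = b + logit/(a) = -0.7 + (-1.5163)/2.1000 = -1.4221

-1.42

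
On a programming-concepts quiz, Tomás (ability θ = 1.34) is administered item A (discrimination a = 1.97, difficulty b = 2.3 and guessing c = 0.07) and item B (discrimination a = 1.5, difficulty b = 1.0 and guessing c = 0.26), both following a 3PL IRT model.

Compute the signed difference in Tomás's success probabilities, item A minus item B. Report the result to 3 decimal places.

P(θ) = c + (1 − c) · 1 / (1 + exp(−a(θ − b)))
P_A = 0.1919
P_B = 0.7224
P_A − P_B = -0.5304

-0.530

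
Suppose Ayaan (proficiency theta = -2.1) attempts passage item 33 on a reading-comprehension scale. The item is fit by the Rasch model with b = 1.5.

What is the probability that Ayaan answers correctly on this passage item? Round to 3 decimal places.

P(theta) = 1 / (1 + exp(−(theta − b)))
Exponent: (-2.1 − 1.5) = -3.6000
1/(1 + e^{3.6000}) = 0.0266
P = 0.0266

0.027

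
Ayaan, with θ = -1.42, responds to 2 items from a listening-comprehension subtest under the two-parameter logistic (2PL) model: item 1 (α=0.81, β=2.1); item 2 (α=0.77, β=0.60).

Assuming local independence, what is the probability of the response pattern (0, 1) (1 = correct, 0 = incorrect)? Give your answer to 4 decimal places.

0.1648

P(θ) = 1 / (1 + exp(−α(θ − β)))
P_1 = 1/(1+e^{2.8512}) = 0.0546
P_2 = 1/(1+e^{1.5554}) = 0.1743
L = (1−P_1) × P_2 = 0.9454 × 0.1743 = 0.16479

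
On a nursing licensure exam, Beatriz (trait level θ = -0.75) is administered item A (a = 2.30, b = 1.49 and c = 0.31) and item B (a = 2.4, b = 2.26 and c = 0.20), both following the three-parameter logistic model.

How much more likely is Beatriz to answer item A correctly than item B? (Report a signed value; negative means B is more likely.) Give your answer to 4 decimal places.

0.1134

P(θ) = c + (1 − c) · 1 / (1 + exp(−a(θ − b)))
P_A = 0.3140
P_B = 0.2006
P_A − P_B = 0.1134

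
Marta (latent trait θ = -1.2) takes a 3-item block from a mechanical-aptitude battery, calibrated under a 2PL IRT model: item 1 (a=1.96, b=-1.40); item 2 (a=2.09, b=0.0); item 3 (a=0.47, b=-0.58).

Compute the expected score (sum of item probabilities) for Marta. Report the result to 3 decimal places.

1.100

P(θ) = 1 / (1 + exp(−a(θ − b)))
P_1 = 1/(1+e^{-0.3920}) = 0.5968
P_2 = 1/(1+e^{2.5080}) = 0.0753
P_3 = 1/(1+e^{0.2914}) = 0.4277
E[score] = 0.5968 + 0.0753 + 0.4277 = 1.0997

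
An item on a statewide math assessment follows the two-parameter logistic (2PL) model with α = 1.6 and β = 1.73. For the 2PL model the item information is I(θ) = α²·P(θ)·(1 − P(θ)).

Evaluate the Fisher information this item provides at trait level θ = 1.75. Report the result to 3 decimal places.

0.640

P = 1/(1+e^{-0.0320}) = 0.5080
P(1−P) = 0.5080 × 0.4920 = 0.2499
I = α² × P(1−P) = 1.6² × 0.2499 = 0.63984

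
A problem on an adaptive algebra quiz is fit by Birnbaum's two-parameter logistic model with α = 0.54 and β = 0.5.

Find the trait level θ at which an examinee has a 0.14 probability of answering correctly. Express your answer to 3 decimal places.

-2.862

P(θ) = 1 / (1 + exp(−α(θ − β)))
logit = ln(0.1400/0.8600) = -1.8153
θ = β + logit/(α) = 0.5 + (-1.8153)/0.5400 = -2.8616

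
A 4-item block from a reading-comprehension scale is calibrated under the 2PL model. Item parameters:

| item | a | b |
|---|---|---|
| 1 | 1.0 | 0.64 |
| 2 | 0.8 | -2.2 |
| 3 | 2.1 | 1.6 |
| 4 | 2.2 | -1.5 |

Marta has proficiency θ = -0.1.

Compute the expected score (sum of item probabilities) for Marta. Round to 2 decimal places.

P(θ) = 1 / (1 + exp(−a(θ − b)))
P_1 = 1/(1+e^{0.7400}) = 0.3230
P_2 = 1/(1+e^{-1.6800}) = 0.8429
P_3 = 1/(1+e^{3.5700}) = 0.0274
P_4 = 1/(1+e^{-3.0800}) = 0.9561
E[score] = 0.3230 + 0.8429 + 0.0274 + 0.9561 = 2.1494

2.15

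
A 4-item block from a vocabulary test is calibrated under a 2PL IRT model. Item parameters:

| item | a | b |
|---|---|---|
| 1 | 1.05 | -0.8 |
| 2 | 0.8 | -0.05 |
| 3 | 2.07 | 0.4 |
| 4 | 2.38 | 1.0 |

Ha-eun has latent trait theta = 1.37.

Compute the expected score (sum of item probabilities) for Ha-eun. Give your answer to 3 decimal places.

3.253

P(theta) = 1 / (1 + exp(−a(theta − b)))
P_1 = 1/(1+e^{-2.2785}) = 0.9071
P_2 = 1/(1+e^{-1.1360}) = 0.7569
P_3 = 1/(1+e^{-2.0079}) = 0.8816
P_4 = 1/(1+e^{-0.8806}) = 0.7069
E[score] = 0.9071 + 0.7569 + 0.8816 + 0.7069 = 3.2526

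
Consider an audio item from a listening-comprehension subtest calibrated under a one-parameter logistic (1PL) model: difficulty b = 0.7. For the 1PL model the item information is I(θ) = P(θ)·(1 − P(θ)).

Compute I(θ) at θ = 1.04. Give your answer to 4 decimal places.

0.2429

P = 1/(1+e^{-0.3400}) = 0.5842
P(1−P) = 0.5842 × 0.4158 = 0.2429
I = P(1−P) = 0.24291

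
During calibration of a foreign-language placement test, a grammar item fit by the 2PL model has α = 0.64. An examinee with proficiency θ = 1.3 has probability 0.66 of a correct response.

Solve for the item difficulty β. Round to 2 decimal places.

P(θ) = 1 / (1 + exp(−α(θ − β)))
logit(0.66) = ln(0.66/0.34) = 0.6633
β = θ − logit/(α) = 1.3 − 0.6633/0.6400 = 0.2636

0.26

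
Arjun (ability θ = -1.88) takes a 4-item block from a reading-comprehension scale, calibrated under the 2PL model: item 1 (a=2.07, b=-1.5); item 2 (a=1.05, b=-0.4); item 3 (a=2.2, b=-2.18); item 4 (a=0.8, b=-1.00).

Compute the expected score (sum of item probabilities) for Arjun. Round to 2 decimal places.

P(θ) = 1 / (1 + exp(−a(θ − b)))
P_1 = 1/(1+e^{0.7866}) = 0.3129
P_2 = 1/(1+e^{1.5540}) = 0.1745
P_3 = 1/(1+e^{-0.6600}) = 0.6593
P_4 = 1/(1+e^{0.7040}) = 0.3309
E[score] = 0.3129 + 0.1745 + 0.6593 + 0.3309 = 1.4776

1.48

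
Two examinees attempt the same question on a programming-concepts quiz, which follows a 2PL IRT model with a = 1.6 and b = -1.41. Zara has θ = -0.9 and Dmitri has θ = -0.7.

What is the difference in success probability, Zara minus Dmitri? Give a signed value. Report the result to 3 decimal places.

P(θ) = 1 / (1 + exp(−a(θ − b)))
P(Zara) = 0.6934  [exponent 0.8160]
P(Dmitri) = 0.7569  [exponent 1.1360]
Difference = 0.6934 − 0.7569 = -0.0636

-0.064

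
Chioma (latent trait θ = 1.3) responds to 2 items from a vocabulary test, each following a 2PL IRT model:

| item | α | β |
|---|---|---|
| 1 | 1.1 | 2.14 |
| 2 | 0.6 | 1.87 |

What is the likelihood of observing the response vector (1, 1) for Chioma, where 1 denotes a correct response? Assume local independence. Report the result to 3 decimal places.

P(θ) = 1 / (1 + exp(−α(θ − β)))
P_1 = 1/(1+e^{0.9240}) = 0.2841
P_2 = 1/(1+e^{0.3420}) = 0.4153
L = P_1 × P_2 = 0.2841 × 0.4153 = 0.11801

0.118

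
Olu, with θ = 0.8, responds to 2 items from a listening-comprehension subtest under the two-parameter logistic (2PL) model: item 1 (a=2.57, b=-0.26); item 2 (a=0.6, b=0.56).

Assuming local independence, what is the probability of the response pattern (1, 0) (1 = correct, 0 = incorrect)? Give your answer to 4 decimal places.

0.4355

P(θ) = 1 / (1 + exp(−a(θ − b)))
P_1 = 1/(1+e^{-2.7242}) = 0.9384
P_2 = 1/(1+e^{-0.1440}) = 0.5359
L = P_1 × (1−P_2) = 0.9384 × 0.4641 = 0.43549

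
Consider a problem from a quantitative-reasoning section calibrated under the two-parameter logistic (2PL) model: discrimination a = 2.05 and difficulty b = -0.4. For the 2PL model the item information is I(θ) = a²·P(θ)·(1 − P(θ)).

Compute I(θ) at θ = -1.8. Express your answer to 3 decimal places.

0.213

P = 1/(1+e^{2.8700}) = 0.0537
P(1−P) = 0.0537 × 0.9463 = 0.0508
I = a² × P(1−P) = 2.05² × 0.0508 = 0.21339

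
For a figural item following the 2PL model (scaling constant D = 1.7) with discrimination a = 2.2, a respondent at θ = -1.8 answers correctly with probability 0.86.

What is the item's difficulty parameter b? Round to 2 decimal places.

-2.29

P(θ) = 1 / (1 + exp(−D·a(θ − b)))
logit(0.86) = ln(0.86/0.14) = 1.8153
b = θ − logit/(1.7·a) = -1.8 − 1.8153/3.7400 = -2.2854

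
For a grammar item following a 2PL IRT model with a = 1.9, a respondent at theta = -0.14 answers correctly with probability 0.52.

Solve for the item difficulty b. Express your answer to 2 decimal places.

P(theta) = 1 / (1 + exp(−a(theta − b)))
logit(0.52) = ln(0.52/0.48) = 0.0800
b = theta − logit/(a) = -0.14 − 0.0800/1.9000 = -0.1821

-0.18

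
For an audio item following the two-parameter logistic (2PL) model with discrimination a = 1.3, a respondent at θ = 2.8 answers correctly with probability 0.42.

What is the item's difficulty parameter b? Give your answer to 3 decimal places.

P(θ) = 1 / (1 + exp(−a(θ − b)))
logit(0.42) = ln(0.42/0.58) = -0.3228
b = θ − logit/(a) = 2.8 − (-0.3228)/1.3000 = 3.0483

3.048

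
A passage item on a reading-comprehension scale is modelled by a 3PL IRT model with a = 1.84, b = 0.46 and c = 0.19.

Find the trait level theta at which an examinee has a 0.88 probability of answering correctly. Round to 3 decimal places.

1.411

P(theta) = c + (1 − c) · 1 / (1 + exp(−a(theta − b)))
Remove guessing floor: (0.88 − 0.19)/(1 − 0.19) = 0.8519
logit = ln(0.8519/0.1481) = 1.7492
theta = b + logit/(a) = 0.46 + 1.7492/1.8400 = 1.4107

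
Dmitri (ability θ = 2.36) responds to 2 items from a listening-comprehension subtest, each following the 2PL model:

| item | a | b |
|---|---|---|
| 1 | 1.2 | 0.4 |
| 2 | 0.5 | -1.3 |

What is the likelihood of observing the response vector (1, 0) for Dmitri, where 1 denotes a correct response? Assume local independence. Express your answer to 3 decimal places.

0.126

P(θ) = 1 / (1 + exp(−a(θ − b)))
P_1 = 1/(1+e^{-2.3520}) = 0.9131
P_2 = 1/(1+e^{-1.8300}) = 0.8618
L = P_1 × (1−P_2) = 0.9131 × 0.1382 = 0.12622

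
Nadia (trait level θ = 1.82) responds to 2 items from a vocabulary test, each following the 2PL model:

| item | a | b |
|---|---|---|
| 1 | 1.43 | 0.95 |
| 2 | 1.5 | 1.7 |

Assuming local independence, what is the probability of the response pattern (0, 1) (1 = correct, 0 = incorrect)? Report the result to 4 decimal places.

P(θ) = 1 / (1 + exp(−a(θ − b)))
P_1 = 1/(1+e^{-1.2441}) = 0.7763
P_2 = 1/(1+e^{-0.1800}) = 0.5449
L = (1−P_1) × P_2 = 0.2237 × 0.5449 = 0.12190

0.1219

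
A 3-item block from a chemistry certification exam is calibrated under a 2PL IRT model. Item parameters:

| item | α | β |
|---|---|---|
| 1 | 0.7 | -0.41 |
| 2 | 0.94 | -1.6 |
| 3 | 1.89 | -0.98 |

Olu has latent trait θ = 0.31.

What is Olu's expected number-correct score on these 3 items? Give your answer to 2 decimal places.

P(θ) = 1 / (1 + exp(−α(θ − β)))
P_1 = 1/(1+e^{-0.5040}) = 0.6234
P_2 = 1/(1+e^{-1.7954}) = 0.8576
P_3 = 1/(1+e^{-2.4381}) = 0.9197
E[score] = 0.6234 + 0.8576 + 0.9197 = 2.4007

2.40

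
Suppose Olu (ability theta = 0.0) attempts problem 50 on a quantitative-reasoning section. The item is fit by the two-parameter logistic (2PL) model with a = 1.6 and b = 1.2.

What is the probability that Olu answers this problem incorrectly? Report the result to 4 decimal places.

0.8721

P(theta) = 1 / (1 + exp(−a(theta − b)))
Exponent: 1.6 × (0.0 − 1.2) = -1.9200
1/(1 + e^{1.9200}) = 0.1279
P(incorrect) = 1 − 0.1279 = 0.8721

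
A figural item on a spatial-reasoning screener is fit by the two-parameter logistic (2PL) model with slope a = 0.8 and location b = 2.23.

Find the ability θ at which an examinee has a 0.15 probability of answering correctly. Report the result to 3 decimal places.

P(θ) = 1 / (1 + exp(−a(θ − b)))
logit = ln(0.1500/0.8500) = -1.7346
θ = b + logit/(a) = 2.23 + (-1.7346)/0.8000 = 0.0617

0.062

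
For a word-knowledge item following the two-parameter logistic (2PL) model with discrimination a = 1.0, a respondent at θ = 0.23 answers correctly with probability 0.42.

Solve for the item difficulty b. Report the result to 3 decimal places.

P(θ) = 1 / (1 + exp(−a(θ − b)))
logit(0.42) = ln(0.42/0.58) = -0.3228
b = θ − logit/(a) = 0.23 − (-0.3228)/1.0000 = 0.5528

0.553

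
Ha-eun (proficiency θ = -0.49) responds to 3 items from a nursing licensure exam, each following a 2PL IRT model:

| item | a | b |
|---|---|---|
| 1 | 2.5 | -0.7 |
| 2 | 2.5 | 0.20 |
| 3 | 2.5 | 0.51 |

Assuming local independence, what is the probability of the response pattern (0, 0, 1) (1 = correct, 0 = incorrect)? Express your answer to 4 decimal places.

P(θ) = 1 / (1 + exp(−a(θ − b)))
P_1 = 1/(1+e^{-0.5250}) = 0.6283
P_2 = 1/(1+e^{1.7250}) = 0.1512
P_3 = 1/(1+e^{2.5000}) = 0.0759
L = (1−P_1) × (1−P_2) × P_3 = 0.3717 × 0.8488 × 0.0759 = 0.02393

0.0239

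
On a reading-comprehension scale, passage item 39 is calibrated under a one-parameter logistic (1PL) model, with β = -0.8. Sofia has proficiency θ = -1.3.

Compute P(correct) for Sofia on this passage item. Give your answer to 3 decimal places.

P(θ) = 1 / (1 + exp(−(θ − β)))
Exponent: (-1.3 − (-0.8)) = -0.5000
1/(1 + e^{0.5000}) = 0.3775
P = 0.3775

0.378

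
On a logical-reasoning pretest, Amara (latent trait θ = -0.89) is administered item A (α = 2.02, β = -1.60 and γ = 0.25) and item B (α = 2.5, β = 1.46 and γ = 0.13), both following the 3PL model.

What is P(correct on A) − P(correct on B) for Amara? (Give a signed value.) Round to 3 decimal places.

P(θ) = γ + (1 − γ) · 1 / (1 + exp(−α(θ − β)))
P_A = 0.8557
P_B = 0.1324
P_A − P_B = 0.7232

0.723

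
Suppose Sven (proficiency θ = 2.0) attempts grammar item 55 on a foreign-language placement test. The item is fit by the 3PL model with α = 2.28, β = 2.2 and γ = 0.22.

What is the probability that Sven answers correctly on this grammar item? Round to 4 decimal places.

P(θ) = γ + (1 − γ) · 1 / (1 + exp(−α(θ − β)))
Exponent: 2.28 × (2.0 − 2.2) = -0.4560
1/(1 + e^{0.4560}) = 0.3879
P = 0.22 + 0.78 × 0.3879 = 0.5226

0.5226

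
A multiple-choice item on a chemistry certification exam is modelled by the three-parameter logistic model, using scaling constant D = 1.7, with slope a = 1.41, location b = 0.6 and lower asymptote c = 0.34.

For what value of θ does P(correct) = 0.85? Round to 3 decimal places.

P(θ) = c + (1 − c) · 1 / (1 + exp(−D·a(θ − b)))
Remove guessing floor: (0.85 − 0.34)/(1 − 0.34) = 0.7727
logit = ln(0.7727/0.2273) = 1.2238
θ = b + logit/(1.7·a) = 0.6 + 1.2238/2.3970 = 1.1105

1.111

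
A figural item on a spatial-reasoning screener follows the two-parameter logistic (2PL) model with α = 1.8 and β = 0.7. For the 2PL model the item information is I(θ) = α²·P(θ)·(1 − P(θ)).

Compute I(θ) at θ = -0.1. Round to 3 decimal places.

P = 1/(1+e^{1.4400}) = 0.1915
P(1−P) = 0.1915 × 0.8085 = 0.1549
I = α² × P(1−P) = 1.8² × 0.1549 = 0.50173

0.502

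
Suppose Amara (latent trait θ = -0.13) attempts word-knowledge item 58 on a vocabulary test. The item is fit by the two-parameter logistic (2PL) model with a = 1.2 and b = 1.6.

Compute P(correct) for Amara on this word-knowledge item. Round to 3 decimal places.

0.111

P(θ) = 1 / (1 + exp(−a(θ − b)))
Exponent: 1.2 × (-0.13 − 1.6) = -2.0760
1/(1 + e^{2.0760}) = 0.1115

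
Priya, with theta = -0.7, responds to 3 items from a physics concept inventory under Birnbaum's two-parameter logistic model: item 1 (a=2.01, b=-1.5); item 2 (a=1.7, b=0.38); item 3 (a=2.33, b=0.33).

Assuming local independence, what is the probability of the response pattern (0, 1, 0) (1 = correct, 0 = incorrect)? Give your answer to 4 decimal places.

P(theta) = 1 / (1 + exp(−a(theta − b)))
P_1 = 1/(1+e^{-1.6080}) = 0.8331
P_2 = 1/(1+e^{1.8360}) = 0.1375
P_3 = 1/(1+e^{2.3999}) = 0.0832
L = (1−P_1) × P_2 × (1−P_3) = 0.1669 × 0.1375 × 0.9168 = 0.02104

0.0210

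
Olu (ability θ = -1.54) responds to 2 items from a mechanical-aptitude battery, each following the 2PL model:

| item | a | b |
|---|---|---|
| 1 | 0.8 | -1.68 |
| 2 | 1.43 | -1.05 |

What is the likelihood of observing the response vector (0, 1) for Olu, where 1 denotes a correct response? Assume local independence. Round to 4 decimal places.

0.1566

P(θ) = 1 / (1 + exp(−a(θ − b)))
P_1 = 1/(1+e^{-0.1120}) = 0.5280
P_2 = 1/(1+e^{0.7007}) = 0.3317
L = (1−P_1) × P_2 = 0.4720 × 0.3317 = 0.15655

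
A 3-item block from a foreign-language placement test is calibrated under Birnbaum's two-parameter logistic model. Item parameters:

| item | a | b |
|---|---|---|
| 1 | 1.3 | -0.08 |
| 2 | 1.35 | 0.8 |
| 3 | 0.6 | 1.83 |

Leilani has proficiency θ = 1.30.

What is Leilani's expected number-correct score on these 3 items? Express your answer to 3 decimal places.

P(θ) = 1 / (1 + exp(−a(θ − b)))
P_1 = 1/(1+e^{-1.7940}) = 0.8574
P_2 = 1/(1+e^{-0.6750}) = 0.6626
P_3 = 1/(1+e^{0.3180}) = 0.4212
E[score] = 0.8574 + 0.6626 + 0.4212 = 1.9412

1.941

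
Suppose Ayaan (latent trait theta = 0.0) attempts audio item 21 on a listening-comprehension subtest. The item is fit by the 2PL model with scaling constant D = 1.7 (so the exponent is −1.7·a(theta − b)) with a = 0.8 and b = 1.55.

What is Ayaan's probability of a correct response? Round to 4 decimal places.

0.1083

P(theta) = 1 / (1 + exp(−D·a(theta − b)))
Exponent: 1.7 × 0.8 × (0.0 − 1.55) = -2.1080
1/(1 + e^{2.1080}) = 0.1083
P = 0.1083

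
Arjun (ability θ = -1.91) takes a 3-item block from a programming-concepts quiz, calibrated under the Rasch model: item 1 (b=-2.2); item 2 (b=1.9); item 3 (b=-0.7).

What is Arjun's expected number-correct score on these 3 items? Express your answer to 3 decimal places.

P(θ) = 1 / (1 + exp(−(θ − b)))
P_1 = 1/(1+e^{-0.2900}) = 0.5720
P_2 = 1/(1+e^{3.8100}) = 0.0217
P_3 = 1/(1+e^{1.2100}) = 0.2297
E[score] = 0.5720 + 0.0217 + 0.2297 = 0.8234

0.823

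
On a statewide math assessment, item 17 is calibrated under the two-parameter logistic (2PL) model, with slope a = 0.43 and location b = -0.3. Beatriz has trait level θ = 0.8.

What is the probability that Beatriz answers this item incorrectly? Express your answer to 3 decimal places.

P(θ) = 1 / (1 + exp(−a(θ − b)))
Exponent: 0.43 × (0.8 − (-0.3)) = 0.4730
1/(1 + e^{-0.4730}) = 0.6161
P(incorrect) = 1 − 0.6161 = 0.3839

0.384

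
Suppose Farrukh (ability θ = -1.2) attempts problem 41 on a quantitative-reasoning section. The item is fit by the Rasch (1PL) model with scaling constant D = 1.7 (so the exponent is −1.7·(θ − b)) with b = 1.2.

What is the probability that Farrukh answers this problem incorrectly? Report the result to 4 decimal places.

P(θ) = 1 / (1 + exp(−D·(θ − b)))
Exponent: 1.7 × (-1.2 − 1.2) = -4.0800
1/(1 + e^{4.0800}) = 0.0166
P = 0.0166
P(incorrect) = 1 − 0.0166 = 0.9834

0.9834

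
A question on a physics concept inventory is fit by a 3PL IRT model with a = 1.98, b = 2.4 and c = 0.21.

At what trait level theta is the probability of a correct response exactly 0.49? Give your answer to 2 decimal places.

2.10

P(theta) = c + (1 − c) · 1 / (1 + exp(−a(theta − b)))
Remove guessing floor: (0.49 − 0.21)/(1 − 0.21) = 0.3544
logit = ln(0.3544/0.6456) = -0.5996
theta = b + logit/(a) = 2.4 + (-0.5996)/1.9800 = 2.0972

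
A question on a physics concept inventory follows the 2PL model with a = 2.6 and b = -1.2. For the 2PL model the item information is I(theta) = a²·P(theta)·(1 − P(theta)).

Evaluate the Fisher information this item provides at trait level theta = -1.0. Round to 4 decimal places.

1.5807

P = 1/(1+e^{-0.5200}) = 0.6271
P(1−P) = 0.6271 × 0.3729 = 0.2338
I = a² × P(1−P) = 2.6² × 0.2338 = 1.58071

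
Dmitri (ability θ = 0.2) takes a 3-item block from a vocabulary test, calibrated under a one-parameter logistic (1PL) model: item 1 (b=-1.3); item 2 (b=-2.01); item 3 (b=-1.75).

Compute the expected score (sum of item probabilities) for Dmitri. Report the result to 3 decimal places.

P(θ) = 1 / (1 + exp(−(θ − b)))
P_1 = 1/(1+e^{-1.5000}) = 0.8176
P_2 = 1/(1+e^{-2.2100}) = 0.9011
P_3 = 1/(1+e^{-1.9500}) = 0.8754
E[score] = 0.8176 + 0.9011 + 0.8754 = 2.5942

2.594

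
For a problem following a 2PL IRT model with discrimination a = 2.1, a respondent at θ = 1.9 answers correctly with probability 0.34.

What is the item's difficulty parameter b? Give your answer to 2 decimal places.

2.22

P(θ) = 1 / (1 + exp(−a(θ − b)))
logit(0.34) = ln(0.34/0.66) = -0.6633
b = θ − logit/(a) = 1.9 − (-0.6633)/2.1000 = 2.2159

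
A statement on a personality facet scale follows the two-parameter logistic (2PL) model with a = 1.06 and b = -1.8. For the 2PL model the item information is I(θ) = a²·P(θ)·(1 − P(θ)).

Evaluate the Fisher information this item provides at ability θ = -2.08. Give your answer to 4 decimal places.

0.2748

P = 1/(1+e^{0.2968}) = 0.4263
P(1−P) = 0.4263 × 0.5737 = 0.2446
I = a² × P(1−P) = 1.06² × 0.2446 = 0.27480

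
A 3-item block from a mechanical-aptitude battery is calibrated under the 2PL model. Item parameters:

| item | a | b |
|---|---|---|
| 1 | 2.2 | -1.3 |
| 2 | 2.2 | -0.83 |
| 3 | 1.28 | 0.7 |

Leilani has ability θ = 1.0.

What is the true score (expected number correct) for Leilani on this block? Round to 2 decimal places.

P(θ) = 1 / (1 + exp(−a(θ − b)))
P_1 = 1/(1+e^{-5.0600}) = 0.9937
P_2 = 1/(1+e^{-4.0260}) = 0.9825
P_3 = 1/(1+e^{-0.3840}) = 0.5948
E[score] = 0.9937 + 0.9825 + 0.5948 = 2.5710

2.57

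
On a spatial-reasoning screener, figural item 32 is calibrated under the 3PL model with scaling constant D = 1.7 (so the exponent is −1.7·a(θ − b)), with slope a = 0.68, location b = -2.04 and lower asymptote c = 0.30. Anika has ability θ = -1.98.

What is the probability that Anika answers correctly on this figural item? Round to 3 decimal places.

0.662

P(θ) = c + (1 − c) · 1 / (1 + exp(−D·a(θ − b)))
Exponent: 1.7 × 0.68 × (-1.98 − (-2.04)) = 0.0694
1/(1 + e^{-0.0694}) = 0.5173
P = 0.30 + 0.70 × 0.5173 = 0.6621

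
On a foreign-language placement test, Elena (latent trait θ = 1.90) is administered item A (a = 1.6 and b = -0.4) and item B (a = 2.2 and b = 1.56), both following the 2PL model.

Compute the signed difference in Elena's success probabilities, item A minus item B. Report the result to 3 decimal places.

0.297

P(θ) = 1 / (1 + exp(−a(θ − b)))
P_A = 0.9754
P_B = 0.6787
P_A − P_B = 0.2967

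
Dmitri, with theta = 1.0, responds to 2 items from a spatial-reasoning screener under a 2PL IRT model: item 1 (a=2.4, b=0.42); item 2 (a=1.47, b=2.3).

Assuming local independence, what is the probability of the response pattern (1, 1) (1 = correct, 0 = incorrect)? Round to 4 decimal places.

P(theta) = 1 / (1 + exp(−a(theta − b)))
P_1 = 1/(1+e^{-1.3920}) = 0.8009
P_2 = 1/(1+e^{1.9110}) = 0.1289
L = P_1 × P_2 = 0.8009 × 0.1289 = 0.10321

0.1032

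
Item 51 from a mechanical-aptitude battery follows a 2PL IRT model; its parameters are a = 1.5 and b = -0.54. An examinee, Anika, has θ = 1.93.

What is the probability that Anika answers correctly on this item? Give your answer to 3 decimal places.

P(θ) = 1 / (1 + exp(−a(θ − b)))
Exponent: 1.5 × (1.93 − (-0.54)) = 3.7050
1/(1 + e^{-3.7050}) = 0.9760

0.976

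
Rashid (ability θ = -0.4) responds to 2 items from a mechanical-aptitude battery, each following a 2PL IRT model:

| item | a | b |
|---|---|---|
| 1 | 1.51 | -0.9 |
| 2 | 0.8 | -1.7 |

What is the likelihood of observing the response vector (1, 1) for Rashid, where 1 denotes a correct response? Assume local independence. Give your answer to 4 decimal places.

0.5026

P(θ) = 1 / (1 + exp(−a(θ − b)))
P_1 = 1/(1+e^{-0.7550}) = 0.6803
P_2 = 1/(1+e^{-1.0400}) = 0.7389
L = P_1 × P_2 = 0.6803 × 0.7389 = 0.50262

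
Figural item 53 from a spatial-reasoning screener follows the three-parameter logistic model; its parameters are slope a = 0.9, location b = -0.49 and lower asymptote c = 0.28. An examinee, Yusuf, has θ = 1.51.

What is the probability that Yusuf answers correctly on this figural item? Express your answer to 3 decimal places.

0.898

P(θ) = c + (1 − c) · 1 / (1 + exp(−a(θ − b)))
Exponent: 0.9 × (1.51 − (-0.49)) = 1.8000
1/(1 + e^{-1.8000}) = 0.8581
P = 0.28 + 0.72 × 0.8581 = 0.8979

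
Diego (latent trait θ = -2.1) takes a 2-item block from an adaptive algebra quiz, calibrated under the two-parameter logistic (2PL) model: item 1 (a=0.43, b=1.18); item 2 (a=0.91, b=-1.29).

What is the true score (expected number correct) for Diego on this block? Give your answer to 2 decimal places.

0.52

P(θ) = 1 / (1 + exp(−a(θ − b)))
P_1 = 1/(1+e^{1.4104}) = 0.1962
P_2 = 1/(1+e^{0.7371}) = 0.3236
E[score] = 0.1962 + 0.3236 = 0.5198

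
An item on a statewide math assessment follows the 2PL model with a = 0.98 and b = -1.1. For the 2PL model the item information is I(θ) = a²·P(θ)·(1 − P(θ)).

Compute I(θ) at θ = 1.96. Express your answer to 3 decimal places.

0.043

P = 1/(1+e^{-2.9988}) = 0.9525
P(1−P) = 0.9525 × 0.0475 = 0.0452
I = a² × P(1−P) = 0.98² × 0.0452 = 0.04343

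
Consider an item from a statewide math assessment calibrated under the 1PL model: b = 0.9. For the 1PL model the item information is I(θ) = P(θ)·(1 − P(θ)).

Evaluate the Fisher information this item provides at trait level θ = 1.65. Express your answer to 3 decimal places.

0.218

P = 1/(1+e^{-0.7500}) = 0.6792
P(1−P) = 0.6792 × 0.3208 = 0.2179
I = P(1−P) = 0.21789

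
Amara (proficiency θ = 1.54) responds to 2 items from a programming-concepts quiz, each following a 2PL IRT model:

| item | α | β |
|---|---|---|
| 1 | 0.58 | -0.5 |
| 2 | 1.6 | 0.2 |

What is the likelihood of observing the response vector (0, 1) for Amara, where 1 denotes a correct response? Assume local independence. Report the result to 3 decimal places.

P(θ) = 1 / (1 + exp(−α(θ − β)))
P_1 = 1/(1+e^{-1.1832}) = 0.7655
P_2 = 1/(1+e^{-2.1440}) = 0.8951
L = (1−P_1) × P_2 = 0.2345 × 0.8951 = 0.20988

0.210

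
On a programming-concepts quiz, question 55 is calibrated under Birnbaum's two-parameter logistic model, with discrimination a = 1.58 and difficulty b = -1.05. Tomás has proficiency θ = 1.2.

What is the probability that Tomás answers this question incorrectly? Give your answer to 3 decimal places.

0.028

P(θ) = 1 / (1 + exp(−a(θ − b)))
Exponent: 1.58 × (1.2 − (-1.05)) = 3.5550
1/(1 + e^{-3.5550}) = 0.9722
P(incorrect) = 1 − 0.9722 = 0.0278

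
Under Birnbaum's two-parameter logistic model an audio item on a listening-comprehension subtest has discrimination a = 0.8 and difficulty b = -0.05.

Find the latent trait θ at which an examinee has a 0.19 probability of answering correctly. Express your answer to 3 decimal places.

-1.863

P(θ) = 1 / (1 + exp(−a(θ − b)))
logit = ln(0.1900/0.8100) = -1.4500
θ = b + logit/(a) = -0.05 + (-1.4500)/0.8000 = -1.8625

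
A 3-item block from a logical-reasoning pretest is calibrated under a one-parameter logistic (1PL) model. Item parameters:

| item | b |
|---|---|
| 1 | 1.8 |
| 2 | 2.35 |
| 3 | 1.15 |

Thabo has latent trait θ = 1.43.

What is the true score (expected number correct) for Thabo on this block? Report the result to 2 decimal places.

1.26

P(θ) = 1 / (1 + exp(−(θ − b)))
P_1 = 1/(1+e^{0.3700}) = 0.4085
P_2 = 1/(1+e^{0.9200}) = 0.2850
P_3 = 1/(1+e^{-0.2800}) = 0.5695
E[score] = 0.4085 + 0.2850 + 0.5695 = 1.2630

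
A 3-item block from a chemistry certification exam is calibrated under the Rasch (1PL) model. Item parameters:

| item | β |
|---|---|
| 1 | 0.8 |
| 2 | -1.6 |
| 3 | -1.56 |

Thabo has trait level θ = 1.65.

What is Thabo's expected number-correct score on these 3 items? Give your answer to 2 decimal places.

P(θ) = 1 / (1 + exp(−(θ − β)))
P_1 = 1/(1+e^{-0.8500}) = 0.7006
P_2 = 1/(1+e^{-3.2500}) = 0.9627
P_3 = 1/(1+e^{-3.2100}) = 0.9612
E[score] = 0.7006 + 0.9627 + 0.9612 = 2.6244

2.62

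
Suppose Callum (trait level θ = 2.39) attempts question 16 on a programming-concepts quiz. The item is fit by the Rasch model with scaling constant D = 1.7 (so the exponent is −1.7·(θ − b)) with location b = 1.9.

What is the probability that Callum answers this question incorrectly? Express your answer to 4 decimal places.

0.3030

P(θ) = 1 / (1 + exp(−D·(θ − b)))
Exponent: 1.7 × (2.39 − 1.9) = 0.8330
1/(1 + e^{-0.8330}) = 0.6970
P = 0.6970
P(incorrect) = 1 − 0.6970 = 0.3030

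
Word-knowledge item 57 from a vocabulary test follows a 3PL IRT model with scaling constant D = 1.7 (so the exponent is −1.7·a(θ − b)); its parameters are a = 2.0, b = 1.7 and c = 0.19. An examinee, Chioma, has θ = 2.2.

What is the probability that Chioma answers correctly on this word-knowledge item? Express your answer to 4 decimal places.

P(θ) = c + (1 − c) · 1 / (1 + exp(−D·a(θ − b)))
Exponent: 1.7 × 2.0 × (2.2 − 1.7) = 1.7000
1/(1 + e^{-1.7000}) = 0.8455
P = 0.19 + 0.81 × 0.8455 = 0.8749

0.8749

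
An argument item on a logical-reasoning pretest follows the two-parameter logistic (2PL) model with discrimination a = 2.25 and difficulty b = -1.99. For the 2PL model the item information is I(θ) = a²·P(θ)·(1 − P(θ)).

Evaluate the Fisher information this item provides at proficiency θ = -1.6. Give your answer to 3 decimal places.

P = 1/(1+e^{-0.8775}) = 0.7063
P(1−P) = 0.7063 × 0.2937 = 0.2074
I = a² × P(1−P) = 2.25² × 0.2074 = 1.05016

1.050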